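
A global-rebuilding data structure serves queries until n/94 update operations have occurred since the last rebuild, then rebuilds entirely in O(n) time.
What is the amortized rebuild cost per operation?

The O(n) rebuild is triggered by n/94 operations, so each contributes O(n)/(n/94) = O(94) = O(1) to the rebuild cost.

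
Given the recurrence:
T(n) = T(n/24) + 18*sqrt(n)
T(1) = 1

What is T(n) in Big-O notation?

Each level contributes sqrt(n/24^k). Geometric series with ratio 1/sqrt(24) < 1 sums to O(sqrt(n)).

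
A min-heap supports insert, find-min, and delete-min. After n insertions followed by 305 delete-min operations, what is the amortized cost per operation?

Insert takes O(log n) worst case. Delete-min takes O(log n). Over a sequence of n inserts and 305 delete-mins, total cost is O((n + 305) log n). Amortized per operation: O(log n).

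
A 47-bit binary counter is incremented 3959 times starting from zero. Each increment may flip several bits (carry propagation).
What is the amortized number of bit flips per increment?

Bit i flips on every 2^i-th increment, so over 3959 increments bit i flips floor(3959/2^i) times. Summing over i: total flips < 2 * 3959. Amortized: < 2 = O(1) per increment.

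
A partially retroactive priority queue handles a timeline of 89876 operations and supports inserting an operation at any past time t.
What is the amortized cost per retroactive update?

Partially retroactive priority queues (Demaine-Iacono-Langerman) allow updates at past times with queries only at the present. With a balanced BST over the m = 89876 timeline events tracking bridges, each retroactive insert or delete is O(log m) amortized.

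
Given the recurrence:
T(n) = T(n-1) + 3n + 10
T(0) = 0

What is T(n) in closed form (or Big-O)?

Dominant term in sum is 3*sum(i, i=1..n) = 3*n*(n+1)/2 = O(n^2).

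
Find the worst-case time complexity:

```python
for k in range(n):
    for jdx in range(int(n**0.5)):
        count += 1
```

Time complexity: O(n * sqrt(n)).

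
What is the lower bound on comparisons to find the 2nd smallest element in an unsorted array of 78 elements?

Finding the 2nd smallest of 78 elements requires Omega(n) comparisons. Every element must participate in at least one comparison; otherwise it could be the 2nd smallest.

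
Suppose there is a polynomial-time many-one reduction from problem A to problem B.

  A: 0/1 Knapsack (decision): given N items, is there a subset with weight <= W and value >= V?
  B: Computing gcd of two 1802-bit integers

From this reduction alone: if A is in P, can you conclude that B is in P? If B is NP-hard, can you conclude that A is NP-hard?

A poly-time reduction A <=_p B transfers tractability DOWN (B easy => A easy) and hardness UP (A hard => B hard), not the reverse.
From A in P, the reduction alone does NOT give B in P: any problem in P trivially reduces to SAT, yet SAT is not known to be in P.
From B NP-hard, the reduction alone does NOT give A NP-hard: again, easy problems reduce to hard ones.
(Here in fact A is NP-complete and B is in P, so no such reduction is known -- its existence would imply P = NP; the analysis concerns only what the assumed reduction would or would not let you conclude.)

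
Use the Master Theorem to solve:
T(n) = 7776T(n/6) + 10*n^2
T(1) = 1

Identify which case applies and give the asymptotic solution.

a=7776, b=6, f(n)=10*n^2.
log_6(7776) = 5 > 2.
Since f(n) = O(n^2) is polynomially smaller than n^5, Case 1 applies.
T(n) = Theta(n^5).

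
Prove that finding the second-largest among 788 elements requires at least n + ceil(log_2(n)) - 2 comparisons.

Lower bound (adversary): identifying the maximum requires 788-1 comparisons (each eliminates one candidate). Assign weight 1 to each element; on each comparison the adversary lets the heavier side win and gives it the loser's weight. The max ends with weight 788, but each comparison it wins at most doubles its weight, so the max must win >= ceil(log_2(788)) = 10 comparisons. The second-largest is one of those 10 direct losers to the max, and identifying which one is largest needs >= 10-1 further comparisons. Total >= 788-1 + 10-1 = 796.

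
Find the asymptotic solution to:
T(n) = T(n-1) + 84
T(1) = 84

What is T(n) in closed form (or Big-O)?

Unrolling: T(n) = T(n-1) + 84 = T(n-2) + 2*84 = ... = T(1) + (n-1)*84 = 84 + (n-1)*84 = 84n.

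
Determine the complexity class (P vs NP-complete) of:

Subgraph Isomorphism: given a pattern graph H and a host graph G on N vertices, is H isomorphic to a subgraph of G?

This problem is NP-complete: generalizes Clique and Hamiltonian Path (pattern size is part of the input).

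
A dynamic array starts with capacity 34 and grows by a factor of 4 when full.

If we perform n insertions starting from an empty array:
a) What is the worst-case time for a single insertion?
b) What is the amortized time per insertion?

(a) Worst-case single insertion: O(n) -- when the array is full at capacity c, the resize copies all c elements, and c can be Theta(n).
(b) Resizes happen at sizes 34, 136, 544, ... Total copy cost for n insertions: 34 + 136 + ... = O(n) (geometric series with ratio 1/4). Amortized cost per insertion: O(n)/n = O(1).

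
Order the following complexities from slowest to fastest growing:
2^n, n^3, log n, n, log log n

Ordered by growth rate: log log n < log n < n < n^3 < 2^n.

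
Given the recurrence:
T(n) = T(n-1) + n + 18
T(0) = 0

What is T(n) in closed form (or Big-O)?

Dominant term in sum is 1*sum(i, i=1..n) = 1*n*(n+1)/2 = O(n^2).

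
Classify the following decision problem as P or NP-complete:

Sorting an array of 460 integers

This problem is in P: merge sort runs in O(n log n).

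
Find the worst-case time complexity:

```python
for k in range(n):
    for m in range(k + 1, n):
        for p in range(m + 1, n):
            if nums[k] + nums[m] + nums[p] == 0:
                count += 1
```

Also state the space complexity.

Time complexity: O(n^3).
Space complexity: O(1).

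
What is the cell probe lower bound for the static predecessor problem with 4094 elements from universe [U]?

The Patrascu-Thorup lower bound shows any data structure on n = 4094 elements using O(n * polylog(n)) space requires Omega(log log U) query time. van Emde Boas trees achieve O(log log U) with O(U) space.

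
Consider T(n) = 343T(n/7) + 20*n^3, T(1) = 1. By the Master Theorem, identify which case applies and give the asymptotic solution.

a=343, b=7, f(n)=20*n^3.
log_7(343) = 3, so n^(log_b(a)) = n^3.
f(n) = Theta(n^3), so Case 2 applies.
T(n) = Theta(n^3 log n).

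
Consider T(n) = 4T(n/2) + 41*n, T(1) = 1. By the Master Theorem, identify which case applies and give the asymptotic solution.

a=4, b=2, f(n)=41*n.
log_2(4) = 2 > 1.
Since f(n) = O(n^1) is polynomially smaller than n^2, Case 1 applies.
T(n) = Theta(n^2).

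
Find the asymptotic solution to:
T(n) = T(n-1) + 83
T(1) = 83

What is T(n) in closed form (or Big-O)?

Unrolling: T(n) = T(n-1) + 83 = T(n-2) + 2*83 = ... = T(1) + (n-1)*83 = 83 + (n-1)*83 = 83n.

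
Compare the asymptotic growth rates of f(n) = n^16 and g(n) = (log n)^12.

f(n) = n^16 grows faster: any positive polynomial dominates any polylog.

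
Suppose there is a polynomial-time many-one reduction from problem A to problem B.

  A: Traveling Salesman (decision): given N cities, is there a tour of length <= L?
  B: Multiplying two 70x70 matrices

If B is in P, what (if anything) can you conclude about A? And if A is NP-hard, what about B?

A poly-time reduction A <=_p B means any A-instance can be transformed to a B-instance in poly time.
If B is in P: compose the reduction with B's poly-time algorithm to solve A in poly time, so A is in P.
If A is NP-hard: every NP problem reduces to A, which reduces to B; composing reductions, every NP problem reduces to B, so B is NP-hard.
(Here in fact A is NP-complete and B is in P, so no such reduction is known -- its existence would imply P = NP; the analysis concerns only what the assumed reduction would or would not let you conclude.)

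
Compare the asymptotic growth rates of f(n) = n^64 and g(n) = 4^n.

g(n) = 4^n grows faster: any exponential with base > 1 dominates every polynomial.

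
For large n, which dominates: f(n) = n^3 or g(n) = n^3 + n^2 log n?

f(n) = n^3 and g(n) = n^3 + n^2 log n are Theta of each other: the lower-order n^2 log n term is o(n^3); both are Theta(n^3).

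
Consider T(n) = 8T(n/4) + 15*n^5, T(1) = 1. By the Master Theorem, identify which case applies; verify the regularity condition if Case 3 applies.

a=8, b=4, f(n)=15*n^5.
log_4(8) = 1.5 < 5.
f(n) = Omega(n^(1.5+epsilon)) for some epsilon > 0, so Case 3 is the candidate.
Regularity: a*f(n/b) = 8*15*(n/4)^5 = (8/1024)*15*n^5 <= c*f(n) with c = 8/1024 < 1. Satisfied.
Case 3: T(n) = Theta(n^5).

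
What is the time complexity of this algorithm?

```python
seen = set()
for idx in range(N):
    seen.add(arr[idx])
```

Time complexity: O(n).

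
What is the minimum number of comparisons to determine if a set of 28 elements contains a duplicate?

Determining if 28 elements are all distinct requires Omega(n log n) comparisons in the comparison model. This follows from the element distinctness lower bound.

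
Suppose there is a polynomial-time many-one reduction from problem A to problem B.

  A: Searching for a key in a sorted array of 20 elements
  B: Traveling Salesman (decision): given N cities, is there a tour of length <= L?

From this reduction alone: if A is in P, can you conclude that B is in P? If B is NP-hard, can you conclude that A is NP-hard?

A poly-time reduction A <=_p B transfers tractability DOWN (B easy => A easy) and hardness UP (A hard => B hard), not the reverse.
From A in P, the reduction alone does NOT give B in P: any problem in P trivially reduces to SAT, yet SAT is not known to be in P.
From B NP-hard, the reduction alone does NOT give A NP-hard: again, easy problems reduce to hard ones.
(Here in fact A is P and B is NP-complete.)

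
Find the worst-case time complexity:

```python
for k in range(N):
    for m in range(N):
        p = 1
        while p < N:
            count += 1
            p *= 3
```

Time complexity: O(n^2 log n).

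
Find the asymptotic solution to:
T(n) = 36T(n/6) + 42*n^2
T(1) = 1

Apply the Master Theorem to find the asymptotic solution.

a=36, b=6, f(n)=42*n^2. log_6(36) = 2. Case 2: T(n) = O(n^2 log n).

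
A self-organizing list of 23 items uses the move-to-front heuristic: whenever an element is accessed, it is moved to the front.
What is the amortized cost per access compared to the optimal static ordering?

With potential Phi = number of inversions between the MTF list and the optimal static list (at most C(23,2)), each access has amortized cost at most 2 * (cost under optimal static ordering). This is the move-to-front 2-competitiveness result.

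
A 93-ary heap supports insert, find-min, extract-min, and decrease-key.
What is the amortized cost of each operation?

The 93-ary heap has height O(log_93 n). Insert sifts up: O(log_93 n). Find-min reads the root: O(1). Extract-min sifts down comparing 93 children per level: O(93 * log_93 n). Decrease-key sifts up: O(log_93 n).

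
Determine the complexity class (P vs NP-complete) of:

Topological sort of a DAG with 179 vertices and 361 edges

This problem is in P: DFS-based topological sort runs in O(V+E).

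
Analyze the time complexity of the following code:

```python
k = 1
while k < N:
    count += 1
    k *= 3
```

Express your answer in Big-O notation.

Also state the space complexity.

Time complexity: O(log n).
Space complexity: O(1).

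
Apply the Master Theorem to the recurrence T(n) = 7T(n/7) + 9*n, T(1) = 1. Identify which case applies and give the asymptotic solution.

a=7, b=7, f(n)=9*n.
log_7(7) = 1, so n^(log_b(a)) = n.
f(n) = Theta(n), so Case 2 applies.
T(n) = Theta(n log n).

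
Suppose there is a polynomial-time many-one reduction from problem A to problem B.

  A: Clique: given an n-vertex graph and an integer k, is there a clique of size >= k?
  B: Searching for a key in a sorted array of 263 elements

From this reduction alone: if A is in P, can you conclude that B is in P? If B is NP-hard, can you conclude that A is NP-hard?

A poly-time reduction A <=_p B transfers tractability DOWN (B easy => A easy) and hardness UP (A hard => B hard), not the reverse.
From A in P, the reduction alone does NOT give B in P: any problem in P trivially reduces to SAT, yet SAT is not known to be in P.
From B NP-hard, the reduction alone does NOT give A NP-hard: again, easy problems reduce to hard ones.
(Here in fact A is NP-complete and B is in P, so no such reduction is known -- its existence would imply P = NP; the analysis concerns only what the assumed reduction would or would not let you conclude.)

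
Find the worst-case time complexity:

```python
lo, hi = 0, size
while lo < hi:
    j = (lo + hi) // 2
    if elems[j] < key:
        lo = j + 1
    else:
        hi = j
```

Time complexity: O(log n).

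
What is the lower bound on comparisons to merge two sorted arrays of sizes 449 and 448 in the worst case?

Adversary: with |449 - 448| <= 1 the inputs can be fully interleaved so that every adjacent pair in the merged output comes from different arrays. Then each of the 896 adjacent pairs must be directly compared, or the algorithm cannot determine their relative order. Standard merge meets this bound.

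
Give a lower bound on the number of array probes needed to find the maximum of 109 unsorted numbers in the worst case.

Adversary: any unprobed cell could hold a value larger than everything seen so far. If fewer than 109 cells are probed, the adversary places the max in an unprobed cell. So all 109 cells must be examined; together with 109-1 comparisons this is tight.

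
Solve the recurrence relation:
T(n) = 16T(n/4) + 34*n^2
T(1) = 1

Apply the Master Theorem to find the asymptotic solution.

a=16, b=4, f(n)=34*n^2. log_4(16) = 2. Case 2: T(n) = O(n^2 log n).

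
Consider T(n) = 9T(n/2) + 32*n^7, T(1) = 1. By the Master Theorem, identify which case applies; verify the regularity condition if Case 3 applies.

a=9, b=2, f(n)=32*n^7.
log_2(9) = 3.17 < 7.
f(n) = Omega(n^(3.17+epsilon)) for some epsilon > 0, so Case 3 is the candidate.
Regularity: a*f(n/b) = 9*32*(n/2)^7 = (9/128)*32*n^7 <= c*f(n) with c = 9/128 < 1. Satisfied.
Case 3: T(n) = Theta(n^7).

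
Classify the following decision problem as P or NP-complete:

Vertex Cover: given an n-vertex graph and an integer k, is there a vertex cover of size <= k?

This problem is NP-complete: one of Karp's 21 NP-complete problems (with k part of the input; for any fixed constant k it is in P).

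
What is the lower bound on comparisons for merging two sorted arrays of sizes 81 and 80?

Adversary argument: with sizes 81 and 80 (differing by at most 1), interleave the two arrays so that every consecutive pair in the output comes from different inputs. Then each of the 160 adjacent output pairs must be directly compared, or the algorithm cannot determine their relative order. So 160 comparisons are necessary; standard merge achieves this.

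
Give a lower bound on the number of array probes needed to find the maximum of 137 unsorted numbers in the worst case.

Adversary: any unprobed cell could hold a value larger than everything seen so far. If fewer than 137 cells are probed, the adversary places the max in an unprobed cell. So all 137 cells must be examined; together with 137-1 comparisons this is tight.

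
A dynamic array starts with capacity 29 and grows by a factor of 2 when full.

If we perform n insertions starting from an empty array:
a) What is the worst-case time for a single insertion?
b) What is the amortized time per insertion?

(a) Worst-case single insertion: O(n) -- when the array is full at capacity c, the resize copies all c elements, and c can be Theta(n).
(b) Resizes happen at sizes 29, 58, 116, ... Total copy cost for n insertions: 29 + 58 + ... = O(n) (geometric series with ratio 1/2). Amortized cost per insertion: O(n)/n = O(1).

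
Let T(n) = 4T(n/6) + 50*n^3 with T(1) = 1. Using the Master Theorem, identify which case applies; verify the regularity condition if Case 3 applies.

a=4, b=6, f(n)=50*n^3.
log_6(4) = 0.7737 < 3.
f(n) = Omega(n^(0.7737+epsilon)) for some epsilon > 0, so Case 3 is the candidate.
Regularity: a*f(n/b) = 4*50*(n/6)^3 = (4/216)*50*n^3 <= c*f(n) with c = 4/216 < 1. Satisfied.
Case 3: T(n) = Theta(n^3).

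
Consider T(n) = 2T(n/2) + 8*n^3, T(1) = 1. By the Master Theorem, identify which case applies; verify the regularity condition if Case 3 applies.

a=2, b=2, f(n)=8*n^3.
log_2(2) = 1 < 3.
f(n) = Omega(n^(1+epsilon)) for some epsilon > 0, so Case 3 is the candidate.
Regularity: a*f(n/b) = 2*8*(n/2)^3 = (2/8)*8*n^3 <= c*f(n) with c = 2/8 < 1. Satisfied.
Case 3: T(n) = Theta(n^3).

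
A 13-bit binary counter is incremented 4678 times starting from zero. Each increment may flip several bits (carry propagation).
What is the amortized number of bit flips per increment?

Bit i flips on every 2^i-th increment, so over 4678 increments bit i flips floor(4678/2^i) times. Summing over i: total flips < 2 * 4678. Amortized: < 2 = O(1) per increment.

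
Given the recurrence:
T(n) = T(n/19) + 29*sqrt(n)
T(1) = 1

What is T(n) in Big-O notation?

Each level contributes sqrt(n/19^k). Geometric series with ratio 1/sqrt(19) < 1 sums to O(sqrt(n)).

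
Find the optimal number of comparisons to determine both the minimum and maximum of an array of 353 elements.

Naive approach: 704 comparisons (352 for max + 352 for min).
Optimal: Compare elements in pairs first (floor(n/2) = 176 comparisons), then find max among winners and min among losers (176 comparisons each).
Total: ceil(3n/2) - 2 = 528 comparisons. An adversary argument shows this is also a lower bound.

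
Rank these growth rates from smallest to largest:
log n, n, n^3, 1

Ordered by growth rate: 1 < log n < n < n^3.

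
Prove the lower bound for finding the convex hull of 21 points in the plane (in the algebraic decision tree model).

Reduction from sorting: given 21 numbers x_1,...,x_{21}, map x_i to the point (x_i, x_i^2) on the parabola y = x^2. All points are on the convex hull, and walking the hull gives them in sorted x-order. Since sorting requires Omega(n log n), so does planar convex hull.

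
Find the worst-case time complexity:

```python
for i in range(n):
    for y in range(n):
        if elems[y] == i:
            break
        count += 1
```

Time complexity: O(n^2).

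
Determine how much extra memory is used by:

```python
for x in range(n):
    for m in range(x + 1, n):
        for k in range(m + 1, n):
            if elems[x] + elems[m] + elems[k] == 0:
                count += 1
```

Space complexity: O(1).
Only a constant amount of auxiliary storage is used; nothing grows with n.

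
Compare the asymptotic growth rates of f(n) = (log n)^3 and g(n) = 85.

f(n) = (log n)^3 grows faster: any unbounded function dominates a constant.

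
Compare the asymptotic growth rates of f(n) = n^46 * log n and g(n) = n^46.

f(n) = n^46 * log n grows faster: extra log n factor -> infinity.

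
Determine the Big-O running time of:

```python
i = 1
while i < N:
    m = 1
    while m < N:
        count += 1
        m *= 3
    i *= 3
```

Time complexity: O(log^2 n).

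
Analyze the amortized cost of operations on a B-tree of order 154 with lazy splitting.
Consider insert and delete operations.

In a B-tree of order 154, a node splits when it has 154 keys. With lazy splitting, we use potential Phi = number of full nodes + number of near-empty nodes. Each split costs O(1) but reduces potential. Between splits, at least 77 insertions must occur in that node. Amortized structural cost is O(1) per operation, plus O(log_154 n) traversal.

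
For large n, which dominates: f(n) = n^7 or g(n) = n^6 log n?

f(n) = n^7 grows faster: n^7 / (n^6 log n) = n/log n -> infinity.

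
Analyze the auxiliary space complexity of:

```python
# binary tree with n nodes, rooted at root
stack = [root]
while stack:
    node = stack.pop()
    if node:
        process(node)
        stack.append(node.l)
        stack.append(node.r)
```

Space complexity: O(n).
Auxiliary storage grows linearly with the input size n in the worst case.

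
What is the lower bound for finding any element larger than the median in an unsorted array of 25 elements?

To find an element larger than the median of 25 elements, we must see Omega(n) elements. Without seeing enough elements, an adversary can make any unseen element the median.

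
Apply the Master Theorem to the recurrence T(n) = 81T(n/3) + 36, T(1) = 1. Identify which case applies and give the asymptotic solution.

a=81, b=3, f(n)=36.
log_3(81) = 4 > 0.
Since f(n) = O(n^0) is polynomially smaller than n^4, Case 1 applies.
T(n) = Theta(n^4).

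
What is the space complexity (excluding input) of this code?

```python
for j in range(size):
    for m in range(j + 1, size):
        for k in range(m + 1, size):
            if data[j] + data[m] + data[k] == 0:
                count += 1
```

Space complexity: O(1).
Only a constant amount of auxiliary storage is used; nothing grows with n.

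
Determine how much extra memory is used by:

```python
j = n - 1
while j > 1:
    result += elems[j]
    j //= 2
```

Space complexity: O(1).
Only a constant amount of auxiliary storage is used; nothing grows with n.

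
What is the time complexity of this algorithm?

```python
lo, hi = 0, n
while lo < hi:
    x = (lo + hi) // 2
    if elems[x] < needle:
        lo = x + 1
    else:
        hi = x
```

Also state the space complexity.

Time complexity: O(log n).
Space complexity: O(1).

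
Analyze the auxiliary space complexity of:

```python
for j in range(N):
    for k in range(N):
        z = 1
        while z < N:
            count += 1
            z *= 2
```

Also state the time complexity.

Space complexity: O(1).
Only a constant amount of auxiliary storage is used; nothing grows with n.
Time complexity: O(n^2 log n).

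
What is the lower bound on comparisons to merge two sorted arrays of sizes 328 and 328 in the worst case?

Adversary: with |328 - 328| <= 1 the inputs can be fully interleaved so that every adjacent pair in the merged output comes from different arrays. Then each of the 655 adjacent pairs must be directly compared, or the algorithm cannot determine their relative order. Standard merge meets this bound.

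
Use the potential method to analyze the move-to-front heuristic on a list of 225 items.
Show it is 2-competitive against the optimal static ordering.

Let Phi = number of inversions between the MTF list and the optimal static list (0 <= Phi <= C(225,2)). Accessing an element at MTF position k and optimal position j: the move-to-front destroys all k-1 inversions in front of it that are not in front in optimal (>= k-j of them) and creates at most j-1 new ones. Amortized cost <= k + (j-1) - (k-j) = 2j - 1 <= 2 * optimal cost.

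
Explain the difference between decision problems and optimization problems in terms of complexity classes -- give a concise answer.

Decision problems have yes/no answers and are classified into P, NP, etc. Optimization problems seek the best solution. Every optimization problem has a corresponding decision version. If the decision version is NP-complete, the optimization version is NP-hard.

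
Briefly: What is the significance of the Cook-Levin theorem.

The Cook-Levin theorem proves that SAT is NP-complete. It was the first problem shown to be NP-complete, establishing the foundation for proving other problems NP-complete via reductions from SAT.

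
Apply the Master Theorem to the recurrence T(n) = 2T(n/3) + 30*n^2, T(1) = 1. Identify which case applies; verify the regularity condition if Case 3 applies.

a=2, b=3, f(n)=30*n^2.
log_3(2) = 0.6309 < 2.
f(n) = Omega(n^(0.6309+epsilon)) for some epsilon > 0, so Case 3 is the candidate.
Regularity: a*f(n/b) = 2*30*(n/3)^2 = (2/9)*30*n^2 <= c*f(n) with c = 2/9 < 1. Satisfied.
Case 3: T(n) = Theta(n^2).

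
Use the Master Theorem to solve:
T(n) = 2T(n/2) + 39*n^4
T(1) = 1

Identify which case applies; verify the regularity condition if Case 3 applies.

a=2, b=2, f(n)=39*n^4.
log_2(2) = 1 < 4.
f(n) = Omega(n^(1+epsilon)) for some epsilon > 0, so Case 3 is the candidate.
Regularity: a*f(n/b) = 2*39*(n/2)^4 = (2/16)*39*n^4 <= c*f(n) with c = 2/16 < 1. Satisfied.
Case 3: T(n) = Theta(n^4).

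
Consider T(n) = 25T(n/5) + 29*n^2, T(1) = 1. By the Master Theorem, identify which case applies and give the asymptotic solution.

a=25, b=5, f(n)=29*n^2.
log_5(25) = 2, so n^(log_b(a)) = n^2.
f(n) = Theta(n^2), so Case 2 applies.
T(n) = Theta(n^2 log n).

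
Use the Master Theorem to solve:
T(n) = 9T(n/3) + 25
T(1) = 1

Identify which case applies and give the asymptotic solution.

a=9, b=3, f(n)=25.
log_3(9) = 2 > 0.
Since f(n) = O(n^0) is polynomially smaller than n^2, Case 1 applies.
T(n) = Theta(n^2).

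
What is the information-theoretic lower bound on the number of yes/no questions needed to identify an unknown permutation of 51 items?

There are 51! = 1551118753287382280224243016469303211063259720016986112000000000000 permutations. Each yes/no question gives at most 1 bit, so at least ceil(log_2(1551118753287382280224243016469303211063259720016986112000000000000)) = 220 questions are needed.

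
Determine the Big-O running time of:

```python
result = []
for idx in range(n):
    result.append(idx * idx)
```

Time complexity: O(n).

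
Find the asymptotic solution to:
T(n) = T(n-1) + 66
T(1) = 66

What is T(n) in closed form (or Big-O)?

Unrolling: T(n) = T(n-1) + 66 = T(n-2) + 2*66 = ... = T(1) + (n-1)*66 = 66 + (n-1)*66 = 66n.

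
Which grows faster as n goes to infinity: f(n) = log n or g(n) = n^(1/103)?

g(n) = n^(1/103) grows faster: any positive power of n dominates log n.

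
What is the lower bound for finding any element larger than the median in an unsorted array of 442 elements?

To find an element larger than the median of 442 elements, we must see Omega(n) elements. Without seeing enough elements, an adversary can make any unseen element the median.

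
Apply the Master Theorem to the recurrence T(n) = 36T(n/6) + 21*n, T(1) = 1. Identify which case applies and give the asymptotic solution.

a=36, b=6, f(n)=21*n.
log_6(36) = 2 > 1.
Since f(n) = O(n^1) is polynomially smaller than n^2, Case 1 applies.
T(n) = Theta(n^2).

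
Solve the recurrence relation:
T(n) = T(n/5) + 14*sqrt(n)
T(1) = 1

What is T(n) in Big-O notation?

Each level contributes sqrt(n/5^k). Geometric series with ratio 1/sqrt(5) < 1 sums to O(sqrt(n)).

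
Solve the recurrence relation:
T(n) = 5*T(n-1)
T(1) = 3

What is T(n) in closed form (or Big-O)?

Each step multiplies by 5. T(n) = T(1)*5^(n-1) = 3*5^(n-1).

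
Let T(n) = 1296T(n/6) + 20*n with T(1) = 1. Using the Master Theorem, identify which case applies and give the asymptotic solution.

a=1296, b=6, f(n)=20*n.
log_6(1296) = 4 > 1.
Since f(n) = O(n^1) is polynomially smaller than n^4, Case 1 applies.
T(n) = Theta(n^4).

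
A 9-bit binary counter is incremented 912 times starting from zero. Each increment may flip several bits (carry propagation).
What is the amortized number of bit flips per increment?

Bit i flips on every 2^i-th increment, so over 912 increments bit i flips floor(912/2^i) times. Summing over i: total flips < 2 * 912. Amortized: < 2 = O(1) per increment.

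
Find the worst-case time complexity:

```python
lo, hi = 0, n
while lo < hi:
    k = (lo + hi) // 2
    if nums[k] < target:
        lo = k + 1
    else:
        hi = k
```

Time complexity: O(log n).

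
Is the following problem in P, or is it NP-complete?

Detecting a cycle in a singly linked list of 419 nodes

This problem is in P: Floyd's tortoise-and-hare runs in O(n) time, O(1) space.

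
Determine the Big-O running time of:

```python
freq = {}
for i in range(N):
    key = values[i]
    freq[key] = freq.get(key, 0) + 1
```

Time complexity: O(n).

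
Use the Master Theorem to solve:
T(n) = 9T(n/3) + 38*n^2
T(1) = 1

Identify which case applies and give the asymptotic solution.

a=9, b=3, f(n)=38*n^2.
log_3(9) = 2, so n^(log_b(a)) = n^2.
f(n) = Theta(n^2), so Case 2 applies.
T(n) = Theta(n^2 log n).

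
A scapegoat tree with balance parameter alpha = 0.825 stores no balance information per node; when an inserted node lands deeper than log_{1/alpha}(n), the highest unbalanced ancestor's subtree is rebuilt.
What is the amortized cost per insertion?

Search/insert path is O(log n). A rebuild of a subtree of size s costs O(s), but with alpha = 0.825 at least Omega(s) insertions must have occurred in that subtree since its last rebuild. Charging O(1) of the rebuild to each such insertion gives O(log n) amortized.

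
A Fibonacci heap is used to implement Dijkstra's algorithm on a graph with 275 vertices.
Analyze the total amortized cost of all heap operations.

Dijkstra performs 275 insert, 275 extract-min, and at most E decrease-key operations. With Fibonacci heap: insert O(1) amortized, extract-min O(log n) amortized, decrease-key O(1) amortized. Total with n = 275: O(n * 1 + n * log n + E * 1) = O(n log n + E).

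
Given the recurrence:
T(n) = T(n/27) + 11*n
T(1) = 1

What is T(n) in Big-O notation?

Geometric series: 11*n*(1 + 1/27 + 1/27^2 + ...) = O(n). T(n) = O(n).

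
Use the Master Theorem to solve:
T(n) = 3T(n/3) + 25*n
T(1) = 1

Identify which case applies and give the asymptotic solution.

a=3, b=3, f(n)=25*n.
log_3(3) = 1, so n^(log_b(a)) = n.
f(n) = Theta(n), so Case 2 applies.
T(n) = Theta(n log n).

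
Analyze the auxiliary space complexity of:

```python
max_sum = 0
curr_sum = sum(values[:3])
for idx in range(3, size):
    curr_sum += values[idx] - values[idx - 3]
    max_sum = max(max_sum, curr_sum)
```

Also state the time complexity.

Space complexity: O(1).
Only a constant amount of auxiliary storage is used; nothing grows with n.
Time complexity: O(n).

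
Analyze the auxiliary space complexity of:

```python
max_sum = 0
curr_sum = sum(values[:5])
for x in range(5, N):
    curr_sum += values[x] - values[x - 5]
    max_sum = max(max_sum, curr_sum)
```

Space complexity: O(1).
Only a constant amount of auxiliary storage is used; nothing grows with n.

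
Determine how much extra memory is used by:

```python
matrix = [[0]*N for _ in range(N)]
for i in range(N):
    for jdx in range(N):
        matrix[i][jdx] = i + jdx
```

Space complexity: O(n^2).
A 2D structure of size n x n is allocated.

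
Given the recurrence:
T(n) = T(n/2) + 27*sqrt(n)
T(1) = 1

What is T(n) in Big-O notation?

Each level contributes sqrt(n/2^k). Geometric series with ratio 1/sqrt(2) < 1 sums to O(sqrt(n)).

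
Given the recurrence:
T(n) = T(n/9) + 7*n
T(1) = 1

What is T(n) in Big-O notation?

Geometric series: 7*n*(1 + 1/9 + 1/9^2 + ...) = O(n). T(n) = O(n).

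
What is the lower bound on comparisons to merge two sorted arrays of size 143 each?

To merge two sorted arrays of size 143, we need at least 285 comparisons in the worst case. An adversary can force every element to be compared.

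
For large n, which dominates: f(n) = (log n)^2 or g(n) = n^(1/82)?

g(n) = n^(1/82) grows faster: any positive power of n dominates any polylog.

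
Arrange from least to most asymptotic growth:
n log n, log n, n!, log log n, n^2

Ordered by growth rate: log log n < log n < n log n < n^2 < n!.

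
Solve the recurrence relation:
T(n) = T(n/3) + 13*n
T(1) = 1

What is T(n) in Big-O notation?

Geometric series: 13*n*(1 + 1/3 + 1/3^2 + ...) = O(n). T(n) = O(n).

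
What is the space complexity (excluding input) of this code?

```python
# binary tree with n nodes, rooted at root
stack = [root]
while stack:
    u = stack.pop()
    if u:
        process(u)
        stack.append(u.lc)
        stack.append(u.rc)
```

Space complexity: O(n).
Auxiliary storage grows linearly with the input size n in the worst case.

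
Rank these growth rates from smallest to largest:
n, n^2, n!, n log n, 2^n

Ordered by growth rate: n < n log n < n^2 < 2^n < n!.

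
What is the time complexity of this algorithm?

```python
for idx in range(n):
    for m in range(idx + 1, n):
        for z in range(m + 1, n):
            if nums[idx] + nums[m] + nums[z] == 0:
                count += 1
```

Time complexity: O(n^3).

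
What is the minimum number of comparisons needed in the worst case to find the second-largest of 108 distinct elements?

Lower bound: finding the max needs 108-1 comparisons. By the adversary weight-doubling argument, the max must personally win >= ceil(log_2(108)) = 7 comparisons; the 2nd-largest is among those 7 losers, needing 7-1 more comparisons. Total >= 108-1 + 7-1 = 113. A balanced knockout tournament achieves this.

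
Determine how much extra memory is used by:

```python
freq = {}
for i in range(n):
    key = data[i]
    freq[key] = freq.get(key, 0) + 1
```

Space complexity: O(n).
Auxiliary storage grows linearly with the input size n in the worst case.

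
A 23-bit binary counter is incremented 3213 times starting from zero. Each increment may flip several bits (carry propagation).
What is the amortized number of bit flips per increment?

Bit i flips on every 2^i-th increment, so over 3213 increments bit i flips floor(3213/2^i) times. Summing over i: total flips < 2 * 3213. Amortized: < 2 = O(1) per increment.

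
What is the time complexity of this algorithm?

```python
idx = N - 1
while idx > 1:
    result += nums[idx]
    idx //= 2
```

Time complexity: O(log n).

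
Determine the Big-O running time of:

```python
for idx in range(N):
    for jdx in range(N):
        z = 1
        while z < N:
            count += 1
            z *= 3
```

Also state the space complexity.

Time complexity: O(n^2 log n).
Space complexity: O(1).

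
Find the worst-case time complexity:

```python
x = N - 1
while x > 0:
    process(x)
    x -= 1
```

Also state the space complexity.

Time complexity: O(n).
Space complexity: O(1).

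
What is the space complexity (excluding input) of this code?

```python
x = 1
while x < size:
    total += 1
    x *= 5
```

Space complexity: O(1).
Only a constant amount of auxiliary storage is used; nothing grows with n.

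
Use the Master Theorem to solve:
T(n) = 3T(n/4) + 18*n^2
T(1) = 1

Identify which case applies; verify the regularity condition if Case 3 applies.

a=3, b=4, f(n)=18*n^2.
log_4(3) = 0.7925 < 2.
f(n) = Omega(n^(0.7925+epsilon)) for some epsilon > 0, so Case 3 is the candidate.
Regularity: a*f(n/b) = 3*18*(n/4)^2 = (3/16)*18*n^2 <= c*f(n) with c = 3/16 < 1. Satisfied.
Case 3: T(n) = Theta(n^2).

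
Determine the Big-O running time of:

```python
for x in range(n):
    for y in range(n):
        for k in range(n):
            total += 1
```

Time complexity: O(n^3).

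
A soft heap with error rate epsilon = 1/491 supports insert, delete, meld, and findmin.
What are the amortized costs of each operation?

Soft heaps (Chazelle) allow up to an epsilon = 1/491 fraction of elements to have corrupted (raised) keys. Insert is O(log(1/epsilon)) = O(log 491) amortized -- the structure maintains heap-ordered binary trees of rank bounded by O(log(1/epsilon)). Meld concatenates root lists: O(1) amortized. Delete and findmin are O(1) amortized.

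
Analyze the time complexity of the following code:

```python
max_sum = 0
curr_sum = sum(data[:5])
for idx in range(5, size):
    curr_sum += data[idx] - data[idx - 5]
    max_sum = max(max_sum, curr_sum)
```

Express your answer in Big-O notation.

Time complexity: O(n).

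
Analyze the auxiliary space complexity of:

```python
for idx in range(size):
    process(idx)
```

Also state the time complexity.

Space complexity: O(1).
Only a constant amount of auxiliary storage is used; nothing grows with n.
Time complexity: O(n).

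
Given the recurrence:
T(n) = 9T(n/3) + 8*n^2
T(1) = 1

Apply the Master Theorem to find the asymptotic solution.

a=9, b=3, f(n)=8*n^2. log_3(9) = 2. Case 2: T(n) = O(n^2 log n).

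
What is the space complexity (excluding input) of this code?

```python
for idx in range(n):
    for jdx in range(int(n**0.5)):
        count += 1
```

Space complexity: O(1).
Only a constant amount of auxiliary storage is used; nothing grows with n.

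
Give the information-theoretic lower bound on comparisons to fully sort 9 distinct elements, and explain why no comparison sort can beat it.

A comparison sort is a binary decision tree whose leaves are the 9! = 362880 possible output permutations. A binary tree with L leaves has height >= ceil(log_2(L)). So any comparison sort needs >= ceil(log_2(9!)) = 19 comparisons in the worst case.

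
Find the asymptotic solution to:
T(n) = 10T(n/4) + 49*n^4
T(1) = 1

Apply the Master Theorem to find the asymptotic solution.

a=10, b=4, f(n)=49*n^4. log_4(10) = 1.661 < 4. Case 3: T(n) = O(n^4).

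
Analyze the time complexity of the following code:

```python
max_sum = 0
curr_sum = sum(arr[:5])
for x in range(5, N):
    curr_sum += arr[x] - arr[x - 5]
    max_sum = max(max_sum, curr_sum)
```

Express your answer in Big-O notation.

Time complexity: O(n).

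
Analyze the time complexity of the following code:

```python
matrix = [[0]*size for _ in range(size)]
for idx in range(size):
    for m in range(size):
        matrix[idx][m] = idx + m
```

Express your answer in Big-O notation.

Time complexity: O(n^2).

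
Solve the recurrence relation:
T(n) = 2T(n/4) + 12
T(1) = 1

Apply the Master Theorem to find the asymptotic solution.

a=2, b=4, f(n)=12. log_4(2) = 0.5. Case 1 of Master Theorem: T(n) = O(n^0.5).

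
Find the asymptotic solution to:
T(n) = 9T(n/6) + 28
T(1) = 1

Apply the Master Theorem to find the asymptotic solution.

a=9, b=6, f(n)=28. log_6(9) = 1.226. Case 1 of Master Theorem: T(n) = O(n^1.226).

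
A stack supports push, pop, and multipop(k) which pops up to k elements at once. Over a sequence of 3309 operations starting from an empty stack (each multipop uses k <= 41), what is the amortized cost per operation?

Each element is pushed exactly once and popped at most once (whether by pop or as part of a multipop). So the total number of individual pops over the whole sequence is at most the number of pushes, which is at most 3309. Total work <= 2 * 3309, hence O(1) amortized per operation.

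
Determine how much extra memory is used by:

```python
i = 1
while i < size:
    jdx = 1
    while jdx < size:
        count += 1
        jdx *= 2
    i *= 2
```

Space complexity: O(1).
Only a constant amount of auxiliary storage is used; nothing grows with n.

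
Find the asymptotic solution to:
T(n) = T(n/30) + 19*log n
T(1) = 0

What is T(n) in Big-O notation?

Each of the log_30(n) levels adds O(log n). T(n) = O(log^2 n).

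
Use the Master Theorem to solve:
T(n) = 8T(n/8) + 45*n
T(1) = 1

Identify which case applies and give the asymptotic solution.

a=8, b=8, f(n)=45*n.
log_8(8) = 1, so n^(log_b(a)) = n.
f(n) = Theta(n), so Case 2 applies.
T(n) = Theta(n log n).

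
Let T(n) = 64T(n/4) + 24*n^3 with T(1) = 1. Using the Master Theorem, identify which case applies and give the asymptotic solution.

a=64, b=4, f(n)=24*n^3.
log_4(64) = 3, so n^(log_b(a)) = n^3.
f(n) = Theta(n^3), so Case 2 applies.
T(n) = Theta(n^3 log n).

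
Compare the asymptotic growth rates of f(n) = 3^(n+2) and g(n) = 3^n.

f(n) = 3^(n+2) and g(n) = 3^n are Theta of each other: 3^(n+2) = 3^2 * 3^n = Theta(3^n).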